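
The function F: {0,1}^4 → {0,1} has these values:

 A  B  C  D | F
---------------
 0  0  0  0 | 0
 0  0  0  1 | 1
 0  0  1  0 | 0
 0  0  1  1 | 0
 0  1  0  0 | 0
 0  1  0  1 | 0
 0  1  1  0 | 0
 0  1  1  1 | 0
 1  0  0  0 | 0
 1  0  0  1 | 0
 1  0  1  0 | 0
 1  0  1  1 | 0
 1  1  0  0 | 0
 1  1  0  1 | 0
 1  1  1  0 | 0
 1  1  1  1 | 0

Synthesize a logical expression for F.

Only row (0,0,0,1) gives 1. That row's minterm ¬A·¬B·¬C·D is F directly.

F(A, B, C, D) = ((¬A ∧ ¬B) ∧ ¬C) ∧ D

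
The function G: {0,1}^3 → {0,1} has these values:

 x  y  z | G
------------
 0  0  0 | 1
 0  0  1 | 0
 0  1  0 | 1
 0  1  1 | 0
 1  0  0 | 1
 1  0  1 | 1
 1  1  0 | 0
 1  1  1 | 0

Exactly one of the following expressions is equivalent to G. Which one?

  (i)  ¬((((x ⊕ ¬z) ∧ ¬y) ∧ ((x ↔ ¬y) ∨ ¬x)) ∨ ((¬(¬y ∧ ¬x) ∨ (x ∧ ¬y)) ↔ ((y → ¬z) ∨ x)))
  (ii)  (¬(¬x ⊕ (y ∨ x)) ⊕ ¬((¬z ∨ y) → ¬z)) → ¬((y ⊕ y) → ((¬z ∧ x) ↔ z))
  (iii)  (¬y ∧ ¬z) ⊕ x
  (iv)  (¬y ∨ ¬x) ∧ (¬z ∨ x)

(i) fails at (0,0,0): the formula yields 0, G is 1.
(ii) fails at (0,0,1): the formula yields 1, G is 0.
(iii) fails at (0,1,0): the formula yields 0, G is 1.
Only (iv) survives; checking it on all 8 rows confirms it matches G.

iv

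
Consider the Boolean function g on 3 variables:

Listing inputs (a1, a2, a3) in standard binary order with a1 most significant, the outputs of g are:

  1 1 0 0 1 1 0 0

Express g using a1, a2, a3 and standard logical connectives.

g(a1, a2, a3) = ((((~a1 & ~a2) & ~a3) | ((~a1 & ~a2) & a3)) | ((a1 & ~a2) & ~a3)) | ((a1 & ~a2) & a3)

Collect the rows where g=1 — (0,0,0), (0,0,1), (1,0,0), (1,0,1) — and write one minterm per row: ¬a1·¬a2·¬a3, ¬a1·¬a2·a3, a1·¬a2·¬a3, a1·¬a2·a3. Their union (logical OR) reproduces the table exactly.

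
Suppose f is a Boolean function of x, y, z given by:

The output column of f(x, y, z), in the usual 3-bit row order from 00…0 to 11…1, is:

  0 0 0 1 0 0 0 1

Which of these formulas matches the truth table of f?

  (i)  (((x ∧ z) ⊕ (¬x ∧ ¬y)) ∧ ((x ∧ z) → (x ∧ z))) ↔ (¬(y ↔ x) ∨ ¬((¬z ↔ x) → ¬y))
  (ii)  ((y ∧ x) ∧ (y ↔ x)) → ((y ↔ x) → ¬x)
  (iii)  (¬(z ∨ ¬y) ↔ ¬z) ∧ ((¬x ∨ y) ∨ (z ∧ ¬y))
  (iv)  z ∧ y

iv

(i): at (0,1,1) it gives 0, but f = 1 — eliminated.
(ii): at (0,0,0) it gives 1, but f = 0 — eliminated.
(iii): at (0,0,1) it gives 1, but f = 0 — eliminated.
That leaves (iv). Evaluating it on every row reproduces the table of f exactly.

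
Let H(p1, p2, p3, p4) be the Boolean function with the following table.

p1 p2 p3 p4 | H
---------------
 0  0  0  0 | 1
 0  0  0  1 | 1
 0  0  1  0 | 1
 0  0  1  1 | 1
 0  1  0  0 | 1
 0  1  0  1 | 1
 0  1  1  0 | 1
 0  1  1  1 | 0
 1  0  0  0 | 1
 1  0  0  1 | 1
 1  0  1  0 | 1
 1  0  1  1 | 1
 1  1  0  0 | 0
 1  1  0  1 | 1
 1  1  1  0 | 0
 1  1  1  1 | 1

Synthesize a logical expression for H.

H(p1, p2, p3, p4) = ~(((((~p1 & p2) & p3) & p4) | (((p1 & p2) & ~p3) & ~p4)) | (((p1 & p2) & p3) & ~p4))

H is 0 on only 3 rows — (0,1,1,1), (1,1,0,0), (1,1,1,0). Writing each as a minterm (¬p1·p2·p3·p4, p1·p2·¬p3·¬p4, p1·p2·p3·¬p4) and OR-ing them characterizes exactly where H=0, so H is the negation of that disjunction.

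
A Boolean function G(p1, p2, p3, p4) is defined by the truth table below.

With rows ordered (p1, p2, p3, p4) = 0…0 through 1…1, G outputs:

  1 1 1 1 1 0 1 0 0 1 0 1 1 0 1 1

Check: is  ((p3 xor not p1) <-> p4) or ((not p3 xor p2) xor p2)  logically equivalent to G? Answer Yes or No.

No

Test each input against both G and the formula:
  p1=0, p2=0, p3=0, p4=0: formula gives 1, G = 1 ✓
  p1=0, p2=0, p3=0, p4=1: formula gives 1, G = 1 ✓
  p1=0, p2=0, p3=1, p4=0: formula gives 1, G = 1 ✓
  p1=0, p2=0, p3=1, p4=1: formula gives 0, but G = 1 ✗
Since they disagree at (0,0,1,1), the expression is not a correct formula for G.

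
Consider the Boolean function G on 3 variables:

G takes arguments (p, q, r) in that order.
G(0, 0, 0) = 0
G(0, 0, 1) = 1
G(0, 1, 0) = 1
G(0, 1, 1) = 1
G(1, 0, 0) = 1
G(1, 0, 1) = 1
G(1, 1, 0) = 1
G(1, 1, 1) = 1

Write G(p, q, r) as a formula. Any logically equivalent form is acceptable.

The output is 1 whenever at least one input is 1 — the OR of all inputs.

G(p, q, r) = (p or q) or r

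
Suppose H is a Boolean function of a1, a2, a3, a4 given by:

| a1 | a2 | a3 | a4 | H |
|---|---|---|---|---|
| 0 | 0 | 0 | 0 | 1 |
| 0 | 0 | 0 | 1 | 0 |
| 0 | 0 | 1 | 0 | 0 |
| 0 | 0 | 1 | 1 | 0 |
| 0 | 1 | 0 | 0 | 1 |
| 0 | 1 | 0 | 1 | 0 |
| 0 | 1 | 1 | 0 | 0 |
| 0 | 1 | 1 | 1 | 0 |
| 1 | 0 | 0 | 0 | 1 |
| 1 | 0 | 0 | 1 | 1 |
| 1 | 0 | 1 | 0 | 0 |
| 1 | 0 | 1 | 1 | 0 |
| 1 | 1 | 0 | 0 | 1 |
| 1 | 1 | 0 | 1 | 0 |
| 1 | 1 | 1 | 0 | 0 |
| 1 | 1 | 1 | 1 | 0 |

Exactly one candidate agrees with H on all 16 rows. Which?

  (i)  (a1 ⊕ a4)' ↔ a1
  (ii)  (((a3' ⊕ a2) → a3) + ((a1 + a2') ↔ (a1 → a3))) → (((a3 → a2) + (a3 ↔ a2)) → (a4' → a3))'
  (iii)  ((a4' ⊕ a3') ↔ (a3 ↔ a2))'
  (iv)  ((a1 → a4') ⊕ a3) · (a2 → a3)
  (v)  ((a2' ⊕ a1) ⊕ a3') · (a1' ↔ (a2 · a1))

(i) disagrees with H on (0,0,0,0) (formula → 0, table → 1); rule it out.
(iii) disagrees with H on (0,0,1,0) (formula → 1, table → 0); rule it out.
(iv) disagrees with H on (0,0,0,1) (formula → 1, table → 0); rule it out.
(v) disagrees with H on (0,0,0,0) (formula → 0, table → 1); rule it out.
(ii) is the remaining candidate, and it agrees with H on all 16 inputs.

ii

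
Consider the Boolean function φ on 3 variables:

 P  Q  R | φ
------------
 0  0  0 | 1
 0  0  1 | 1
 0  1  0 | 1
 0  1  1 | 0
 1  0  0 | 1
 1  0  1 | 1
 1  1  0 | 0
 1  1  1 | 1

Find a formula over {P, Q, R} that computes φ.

φ is 0 on only 2 rows — (0,1,1), (1,1,0). Writing each as a minterm (¬P·Q·R, P·Q·¬R) and OR-ing them characterizes exactly where φ=0, so φ is the negation of that disjunction.

φ(P, Q, R) = not (((not P and Q) and R) or ((P and Q) and not R))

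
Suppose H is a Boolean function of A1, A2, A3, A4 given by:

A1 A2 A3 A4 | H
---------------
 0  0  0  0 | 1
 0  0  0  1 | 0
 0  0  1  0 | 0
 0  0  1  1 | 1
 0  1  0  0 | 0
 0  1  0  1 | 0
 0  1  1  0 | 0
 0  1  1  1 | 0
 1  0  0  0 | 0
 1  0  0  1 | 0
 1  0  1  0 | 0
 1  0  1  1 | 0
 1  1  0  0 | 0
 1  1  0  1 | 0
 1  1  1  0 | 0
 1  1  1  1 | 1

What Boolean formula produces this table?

H=1 on 3 inputs: (0,0,0,0), (0,0,1,1), (1,1,1,1). Reading each as a conjunction of literals (¬A1·¬A2·¬A3·¬A4, ¬A1·¬A2·A3·A4, A1·A2·A3·A4) and taking the OR gives the canonical DNF.

H(A1, A2, A3, A4) = ((((A1' · A2') · A3') · A4') + (((A1' · A2') · A3) · A4)) + (((A1 · A2) · A3) · A4)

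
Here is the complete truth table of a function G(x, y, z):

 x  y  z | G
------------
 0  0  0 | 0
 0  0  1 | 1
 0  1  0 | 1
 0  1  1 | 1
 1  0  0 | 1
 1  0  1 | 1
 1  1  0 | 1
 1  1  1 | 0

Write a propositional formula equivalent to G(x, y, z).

G(x, y, z) = not (((not x and not y) and not z) or ((x and y) and z))

There are just 2 zero rows: (0,0,0), (1,1,1). Their minterms are ¬x·¬y·¬z, x·y·z; the OR of those covers precisely the 0-outputs, and negating it yields G.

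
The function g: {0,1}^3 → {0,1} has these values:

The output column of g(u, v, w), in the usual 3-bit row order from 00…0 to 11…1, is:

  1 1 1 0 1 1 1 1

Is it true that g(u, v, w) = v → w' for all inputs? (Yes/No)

No

Evaluate v → w' on each row and compare to g:
  u=0, v=0, w=0: formula gives 1, g = 1 ✓
  u=0, v=0, w=1: formula gives 1, g = 1 ✓
  u=0, v=1, w=0: formula gives 1, g = 1 ✓
  u=0, v=1, w=1: formula gives 0, g = 0 ✓
  u=1, v=0, w=0: formula gives 1, g = 1 ✓
  …
  u=1, v=1, w=1: formula gives 0, but g = 1 ✗
Row (1,1,1) is a counterexample, so the formula is not equivalent to g.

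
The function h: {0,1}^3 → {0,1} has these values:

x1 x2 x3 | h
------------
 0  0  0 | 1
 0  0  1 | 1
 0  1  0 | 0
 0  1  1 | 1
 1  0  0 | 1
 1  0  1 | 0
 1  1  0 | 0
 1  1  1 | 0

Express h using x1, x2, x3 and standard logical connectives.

Collect the rows where h=1 — (0,0,0), (0,0,1), (0,1,1), (1,0,0) — and write one minterm per row: ¬x1·¬x2·¬x3, ¬x1·¬x2·x3, ¬x1·x2·x3, x1·¬x2·¬x3. Their union (logical OR) reproduces the table exactly.

h(x1, x2, x3) = ((((x1' · x2') · x3') + ((x1' · x2') · x3)) + ((x1' · x2) · x3)) + ((x1 · x2') · x3')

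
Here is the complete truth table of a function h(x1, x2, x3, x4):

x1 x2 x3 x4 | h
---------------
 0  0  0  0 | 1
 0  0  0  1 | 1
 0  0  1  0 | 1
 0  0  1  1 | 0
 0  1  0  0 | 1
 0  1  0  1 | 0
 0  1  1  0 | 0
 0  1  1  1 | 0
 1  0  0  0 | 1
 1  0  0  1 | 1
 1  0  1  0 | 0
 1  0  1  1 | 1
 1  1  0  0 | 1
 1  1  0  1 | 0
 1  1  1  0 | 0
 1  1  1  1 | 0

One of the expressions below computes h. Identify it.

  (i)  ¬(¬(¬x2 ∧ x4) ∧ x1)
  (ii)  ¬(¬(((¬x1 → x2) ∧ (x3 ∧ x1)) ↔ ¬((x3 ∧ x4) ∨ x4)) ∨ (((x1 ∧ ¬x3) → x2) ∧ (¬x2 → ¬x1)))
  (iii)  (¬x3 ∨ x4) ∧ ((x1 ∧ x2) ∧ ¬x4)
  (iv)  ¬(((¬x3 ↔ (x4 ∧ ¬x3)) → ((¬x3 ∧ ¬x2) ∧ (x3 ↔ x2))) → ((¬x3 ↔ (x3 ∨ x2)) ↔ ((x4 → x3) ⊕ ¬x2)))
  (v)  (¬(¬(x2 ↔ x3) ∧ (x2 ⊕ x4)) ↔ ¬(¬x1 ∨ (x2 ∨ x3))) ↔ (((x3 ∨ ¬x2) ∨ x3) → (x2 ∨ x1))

(i) disagrees with h on (0,0,1,1) (formula → 1, table → 0); rule it out.
(ii) disagrees with h on (0,0,0,0) (formula → 0, table → 1); rule it out.
(iii) disagrees with h on (0,0,0,0) (formula → 0, table → 1); rule it out.
(iv) disagrees with h on (0,0,0,0) (formula → 0, table → 1); rule it out.
That leaves (v). Evaluating it on every row reproduces the table of h exactly.

v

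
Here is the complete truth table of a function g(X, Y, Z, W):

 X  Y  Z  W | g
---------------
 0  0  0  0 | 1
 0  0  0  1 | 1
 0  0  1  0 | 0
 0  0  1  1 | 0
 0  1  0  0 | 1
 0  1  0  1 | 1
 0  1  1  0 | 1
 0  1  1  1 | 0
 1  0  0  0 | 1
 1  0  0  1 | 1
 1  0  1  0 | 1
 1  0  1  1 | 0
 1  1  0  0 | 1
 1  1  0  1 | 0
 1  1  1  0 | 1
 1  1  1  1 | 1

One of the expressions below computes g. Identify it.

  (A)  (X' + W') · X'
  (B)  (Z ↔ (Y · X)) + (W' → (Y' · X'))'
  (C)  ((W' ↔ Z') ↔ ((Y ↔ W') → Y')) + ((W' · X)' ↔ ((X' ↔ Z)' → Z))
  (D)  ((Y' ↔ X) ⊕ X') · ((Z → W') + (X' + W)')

B

(A) fails at (0,0,1,0): the formula yields 1, g is 0.
(C) fails at (0,0,0,1): the formula yields 0, g is 1.
(D) fails at (0,0,1,0): the formula yields 1, g is 0.
(B) is the remaining candidate, and it agrees with g on all 16 inputs.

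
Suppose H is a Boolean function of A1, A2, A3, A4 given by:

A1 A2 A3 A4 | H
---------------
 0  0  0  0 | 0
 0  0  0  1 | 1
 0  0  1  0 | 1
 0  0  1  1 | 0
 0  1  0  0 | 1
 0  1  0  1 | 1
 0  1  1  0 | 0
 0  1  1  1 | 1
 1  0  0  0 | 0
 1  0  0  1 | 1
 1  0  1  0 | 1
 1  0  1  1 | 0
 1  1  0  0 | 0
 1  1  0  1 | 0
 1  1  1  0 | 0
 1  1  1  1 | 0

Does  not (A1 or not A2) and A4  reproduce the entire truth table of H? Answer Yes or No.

Check the formula against H row by row:
  A1=0, A2=0, A3=0, A4=0: formula gives 0, H = 0 ✓
  A1=0, A2=0, A3=0, A4=1: formula gives 0, but H = 1 ✗
Row (0,0,0,1) is a counterexample, so the formula is not equivalent to H.

No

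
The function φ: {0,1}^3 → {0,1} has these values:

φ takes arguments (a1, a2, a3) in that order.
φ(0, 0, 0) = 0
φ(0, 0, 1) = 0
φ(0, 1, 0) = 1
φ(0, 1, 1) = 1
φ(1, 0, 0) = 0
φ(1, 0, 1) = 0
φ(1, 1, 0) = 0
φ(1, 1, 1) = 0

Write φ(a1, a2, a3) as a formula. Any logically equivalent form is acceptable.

Collect the rows where φ=1 — (0,1,0), (0,1,1) — and write one minterm per row: ¬a1·a2·¬a3, ¬a1·a2·a3. Their union (logical OR) reproduces the table exactly.

φ(a1, a2, a3) = ((NOT a1 AND a2) AND NOT a3) OR ((NOT a1 AND a2) AND a3)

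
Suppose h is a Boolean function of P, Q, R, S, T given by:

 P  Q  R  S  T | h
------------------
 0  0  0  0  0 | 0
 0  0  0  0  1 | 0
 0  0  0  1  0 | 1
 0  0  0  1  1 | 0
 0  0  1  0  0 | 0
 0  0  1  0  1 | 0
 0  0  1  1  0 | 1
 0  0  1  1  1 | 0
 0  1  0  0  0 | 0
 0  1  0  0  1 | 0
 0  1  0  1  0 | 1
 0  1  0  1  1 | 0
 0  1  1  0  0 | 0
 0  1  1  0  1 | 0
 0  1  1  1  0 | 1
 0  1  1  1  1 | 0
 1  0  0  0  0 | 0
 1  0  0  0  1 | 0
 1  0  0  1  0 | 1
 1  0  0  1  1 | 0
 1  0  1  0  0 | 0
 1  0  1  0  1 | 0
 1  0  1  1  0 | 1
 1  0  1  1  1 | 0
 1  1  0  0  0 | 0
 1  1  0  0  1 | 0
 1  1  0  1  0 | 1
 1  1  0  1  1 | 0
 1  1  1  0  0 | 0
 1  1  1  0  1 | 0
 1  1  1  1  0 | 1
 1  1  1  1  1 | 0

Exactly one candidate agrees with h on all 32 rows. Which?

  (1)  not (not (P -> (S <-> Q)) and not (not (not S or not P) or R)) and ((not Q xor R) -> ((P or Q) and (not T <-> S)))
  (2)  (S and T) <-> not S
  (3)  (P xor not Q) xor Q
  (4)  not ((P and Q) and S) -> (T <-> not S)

2

(1): at (0,0,0,1,0) it gives 0, but h = 1 — eliminated.
(3): at (0,0,0,0,0) it gives 1, but h = 0 — eliminated.
(4): at (0,0,0,0,1) it gives 1, but h = 0 — eliminated.
That leaves (2). Evaluating it on every row reproduces the table of h exactly.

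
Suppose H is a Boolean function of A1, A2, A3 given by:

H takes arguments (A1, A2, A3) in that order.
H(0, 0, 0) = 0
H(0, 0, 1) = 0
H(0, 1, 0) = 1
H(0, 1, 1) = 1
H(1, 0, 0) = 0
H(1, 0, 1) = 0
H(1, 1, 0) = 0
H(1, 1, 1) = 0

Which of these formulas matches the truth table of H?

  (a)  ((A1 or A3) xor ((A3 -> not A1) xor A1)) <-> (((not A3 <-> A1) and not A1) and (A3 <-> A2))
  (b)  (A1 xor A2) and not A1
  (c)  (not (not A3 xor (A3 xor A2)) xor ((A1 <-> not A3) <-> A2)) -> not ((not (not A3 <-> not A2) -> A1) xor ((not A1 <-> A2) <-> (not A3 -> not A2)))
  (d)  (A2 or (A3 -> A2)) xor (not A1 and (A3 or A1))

b

(a): at (0,0,1) it gives 1, but H = 0 — eliminated.
(c): at (0,0,1) it gives 1, but H = 0 — eliminated.
(d): at (0,0,0) it gives 1, but H = 0 — eliminated.
Only (b) survives; checking it on all 8 rows confirms it matches H.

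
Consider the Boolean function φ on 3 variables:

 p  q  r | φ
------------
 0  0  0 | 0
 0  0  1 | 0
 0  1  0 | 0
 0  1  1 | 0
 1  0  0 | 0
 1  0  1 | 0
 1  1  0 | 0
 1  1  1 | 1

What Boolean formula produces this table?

The output is 1 only when every input is 1 — the AND of all inputs.

φ(p, q, r) = (p and q) and r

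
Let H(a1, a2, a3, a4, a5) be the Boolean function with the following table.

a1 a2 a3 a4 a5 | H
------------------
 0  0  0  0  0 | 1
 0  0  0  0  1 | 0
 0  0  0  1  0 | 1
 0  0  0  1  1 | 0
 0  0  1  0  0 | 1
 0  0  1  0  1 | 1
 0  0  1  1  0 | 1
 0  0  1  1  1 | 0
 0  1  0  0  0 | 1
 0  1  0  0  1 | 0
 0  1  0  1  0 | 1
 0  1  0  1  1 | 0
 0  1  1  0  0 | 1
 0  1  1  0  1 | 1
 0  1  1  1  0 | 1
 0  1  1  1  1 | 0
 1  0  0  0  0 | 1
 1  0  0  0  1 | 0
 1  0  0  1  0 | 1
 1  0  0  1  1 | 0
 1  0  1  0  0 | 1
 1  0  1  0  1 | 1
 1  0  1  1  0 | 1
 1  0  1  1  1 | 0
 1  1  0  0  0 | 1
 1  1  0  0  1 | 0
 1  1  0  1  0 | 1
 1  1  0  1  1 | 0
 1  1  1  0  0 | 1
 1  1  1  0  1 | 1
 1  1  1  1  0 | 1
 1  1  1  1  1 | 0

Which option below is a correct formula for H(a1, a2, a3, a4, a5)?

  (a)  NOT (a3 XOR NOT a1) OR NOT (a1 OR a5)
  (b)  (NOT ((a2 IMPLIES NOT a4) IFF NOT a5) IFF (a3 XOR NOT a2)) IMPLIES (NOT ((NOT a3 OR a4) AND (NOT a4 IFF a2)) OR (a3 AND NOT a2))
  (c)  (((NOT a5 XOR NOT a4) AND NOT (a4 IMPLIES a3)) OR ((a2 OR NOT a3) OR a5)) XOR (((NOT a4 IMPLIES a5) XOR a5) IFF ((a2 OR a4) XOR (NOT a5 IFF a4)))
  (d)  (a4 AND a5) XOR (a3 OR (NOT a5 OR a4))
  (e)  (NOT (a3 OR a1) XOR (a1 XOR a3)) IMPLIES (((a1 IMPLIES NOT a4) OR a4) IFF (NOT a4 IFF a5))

d

(a): at (0,0,1,1,1) it gives 1, but H = 0 — eliminated.
(b): at (0,0,0,0,1) it gives 1, but H = 0 — eliminated.
(c): at (0,0,0,0,0) it gives 0, but H = 1 — eliminated.
(e): at (0,0,0,0,0) it gives 0, but H = 1 — eliminated.
Only (d) survives; checking it on all 32 rows confirms it matches H.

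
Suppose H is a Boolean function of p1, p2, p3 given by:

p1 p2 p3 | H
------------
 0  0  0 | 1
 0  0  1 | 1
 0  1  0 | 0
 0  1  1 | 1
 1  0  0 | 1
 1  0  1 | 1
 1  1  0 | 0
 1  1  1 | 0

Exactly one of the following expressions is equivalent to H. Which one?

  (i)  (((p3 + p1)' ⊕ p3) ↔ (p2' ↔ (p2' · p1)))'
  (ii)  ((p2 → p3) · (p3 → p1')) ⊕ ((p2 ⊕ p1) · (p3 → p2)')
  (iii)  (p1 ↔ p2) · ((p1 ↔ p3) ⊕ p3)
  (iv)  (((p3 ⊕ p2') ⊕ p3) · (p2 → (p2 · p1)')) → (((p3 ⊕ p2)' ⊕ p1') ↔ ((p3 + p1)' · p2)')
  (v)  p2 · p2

(i) fails at (0,1,1): the formula yields 0, H is 1.
(iii) fails at (0,1,1): the formula yields 0, H is 1.
(iv) fails at (0,0,0): the formula yields 0, H is 1.
(v) fails at (0,0,0): the formula yields 0, H is 1.
That leaves (ii). Evaluating it on every row reproduces the table of H exactly.

ii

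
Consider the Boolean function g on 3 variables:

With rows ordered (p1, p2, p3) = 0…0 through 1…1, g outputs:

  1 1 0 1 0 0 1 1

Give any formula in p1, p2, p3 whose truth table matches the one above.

g(p1, p2, p3) = ¬((((¬p1 ∧ p2) ∧ ¬p3) ∨ ((p1 ∧ ¬p2) ∧ ¬p3)) ∨ ((p1 ∧ ¬p2) ∧ p3))

There are just 3 zero rows: (0,1,0), (1,0,0), (1,0,1). Their minterms are ¬p1·p2·¬p3, p1·¬p2·¬p3, p1·¬p2·p3; the OR of those covers precisely the 0-outputs, and negating it yields g.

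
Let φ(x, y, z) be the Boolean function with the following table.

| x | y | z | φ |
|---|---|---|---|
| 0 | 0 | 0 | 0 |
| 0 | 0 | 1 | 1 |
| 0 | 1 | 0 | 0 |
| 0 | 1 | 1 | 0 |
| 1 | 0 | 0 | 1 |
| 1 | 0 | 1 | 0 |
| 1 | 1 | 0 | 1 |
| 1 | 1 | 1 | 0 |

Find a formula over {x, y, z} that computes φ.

φ(x, y, z) = (((not x and not y) and z) or ((x and not y) and not z)) or ((x and y) and not z)

φ=1 on 3 inputs: (0,0,1), (1,0,0), (1,1,0). Reading each as a conjunction of literals (¬x·¬y·z, x·¬y·¬z, x·y·¬z) and taking the OR gives the canonical DNF.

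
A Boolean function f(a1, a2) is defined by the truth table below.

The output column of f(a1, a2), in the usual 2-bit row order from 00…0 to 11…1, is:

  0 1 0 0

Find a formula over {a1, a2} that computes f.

f(a1, a2) = ¬a1 ∧ a2

1 only at (0,1): NOT a1 AND a2.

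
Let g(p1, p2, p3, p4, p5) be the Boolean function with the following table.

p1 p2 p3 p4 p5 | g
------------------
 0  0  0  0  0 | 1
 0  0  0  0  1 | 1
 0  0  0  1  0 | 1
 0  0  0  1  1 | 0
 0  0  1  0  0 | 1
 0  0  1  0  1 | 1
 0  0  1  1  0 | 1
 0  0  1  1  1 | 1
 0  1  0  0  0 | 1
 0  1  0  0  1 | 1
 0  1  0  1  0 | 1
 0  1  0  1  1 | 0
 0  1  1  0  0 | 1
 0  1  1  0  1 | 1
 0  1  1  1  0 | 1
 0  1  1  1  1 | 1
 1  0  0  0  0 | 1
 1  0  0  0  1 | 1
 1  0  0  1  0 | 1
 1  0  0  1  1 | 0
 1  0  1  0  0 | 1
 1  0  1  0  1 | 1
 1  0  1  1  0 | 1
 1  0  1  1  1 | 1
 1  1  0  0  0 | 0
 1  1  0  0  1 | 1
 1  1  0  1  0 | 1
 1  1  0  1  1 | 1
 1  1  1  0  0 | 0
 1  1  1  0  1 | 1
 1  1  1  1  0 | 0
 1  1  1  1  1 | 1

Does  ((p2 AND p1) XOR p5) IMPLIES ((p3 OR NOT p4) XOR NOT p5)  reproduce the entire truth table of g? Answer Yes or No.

Evaluate ((p2 AND p1) XOR p5) IMPLIES ((p3 OR NOT p4) XOR NOT p5) on each row and compare to g:
  p1=0, p2=0, p3=0, p4=0, p5=0: formula gives 1, g = 1 ✓
  p1=0, p2=0, p3=0, p4=0, p5=1: formula gives 1, g = 1 ✓
  p1=0, p2=0, p3=0, p4=1, p5=0: formula gives 1, g = 1 ✓
  p1=0, p2=0, p3=0, p4=1, p5=1: formula gives 0, g = 0 ✓
  …and likewise for the remaining 28 rows.
No disagreement on any input; they are logically equivalent.

Yes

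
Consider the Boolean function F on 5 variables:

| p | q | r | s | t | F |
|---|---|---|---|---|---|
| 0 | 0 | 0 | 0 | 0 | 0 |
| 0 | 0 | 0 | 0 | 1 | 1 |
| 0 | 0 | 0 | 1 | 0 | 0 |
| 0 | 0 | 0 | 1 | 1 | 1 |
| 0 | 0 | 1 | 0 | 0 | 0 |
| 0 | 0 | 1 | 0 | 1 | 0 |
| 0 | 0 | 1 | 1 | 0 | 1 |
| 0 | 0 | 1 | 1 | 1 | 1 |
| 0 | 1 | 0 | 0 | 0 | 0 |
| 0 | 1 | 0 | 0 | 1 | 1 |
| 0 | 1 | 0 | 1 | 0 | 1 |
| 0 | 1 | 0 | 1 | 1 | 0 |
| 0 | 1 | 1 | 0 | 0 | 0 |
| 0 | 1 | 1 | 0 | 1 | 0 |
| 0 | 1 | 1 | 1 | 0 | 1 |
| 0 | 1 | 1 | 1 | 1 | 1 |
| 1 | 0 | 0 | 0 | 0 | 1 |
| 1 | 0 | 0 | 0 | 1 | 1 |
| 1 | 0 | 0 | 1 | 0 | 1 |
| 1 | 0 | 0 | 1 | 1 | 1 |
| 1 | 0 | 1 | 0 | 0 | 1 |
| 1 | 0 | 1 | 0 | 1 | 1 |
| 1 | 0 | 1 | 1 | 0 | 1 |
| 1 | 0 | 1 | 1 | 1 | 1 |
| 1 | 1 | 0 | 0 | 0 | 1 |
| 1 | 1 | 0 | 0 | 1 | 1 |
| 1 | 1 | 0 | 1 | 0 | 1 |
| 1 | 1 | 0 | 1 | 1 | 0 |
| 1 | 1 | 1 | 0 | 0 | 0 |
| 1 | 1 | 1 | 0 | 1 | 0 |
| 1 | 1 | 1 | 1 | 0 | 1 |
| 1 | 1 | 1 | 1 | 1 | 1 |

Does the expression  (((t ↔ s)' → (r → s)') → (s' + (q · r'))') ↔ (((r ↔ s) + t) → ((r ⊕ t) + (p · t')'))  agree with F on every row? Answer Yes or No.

No

Test each input against both F and the formula:
  p=0, q=0, r=0, s=0, t=0: formula gives 0, F = 0 ✓
  p=0, q=0, r=0, s=0, t=1: formula gives 1, F = 1 ✓
  p=0, q=0, r=0, s=1, t=0: formula gives 1, but F = 0 ✗
A single disagreement suffices: at (0,0,0,1,0) they differ, so the formula does not compute F.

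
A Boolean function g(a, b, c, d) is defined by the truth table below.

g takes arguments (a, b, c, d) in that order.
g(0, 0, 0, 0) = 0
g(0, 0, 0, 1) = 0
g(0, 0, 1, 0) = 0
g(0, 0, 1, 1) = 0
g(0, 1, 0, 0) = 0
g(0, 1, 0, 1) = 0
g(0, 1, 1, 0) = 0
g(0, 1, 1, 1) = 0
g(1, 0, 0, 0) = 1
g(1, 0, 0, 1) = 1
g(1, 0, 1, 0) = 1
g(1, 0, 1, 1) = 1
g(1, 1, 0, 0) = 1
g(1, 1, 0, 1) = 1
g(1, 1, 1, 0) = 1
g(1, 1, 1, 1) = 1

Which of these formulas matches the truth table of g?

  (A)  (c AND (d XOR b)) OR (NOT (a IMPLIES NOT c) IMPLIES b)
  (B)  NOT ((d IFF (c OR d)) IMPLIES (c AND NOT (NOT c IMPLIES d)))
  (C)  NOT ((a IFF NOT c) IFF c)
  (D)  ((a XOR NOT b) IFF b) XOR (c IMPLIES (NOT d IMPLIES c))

C

(A) disagrees with g on (0,0,0,0) (formula → 1, table → 0); rule it out.
(B) disagrees with g on (0,0,0,0) (formula → 1, table → 0); rule it out.
(D) disagrees with g on (0,0,0,0) (formula → 1, table → 0); rule it out.
(C) is the remaining candidate, and it agrees with g on all 16 inputs.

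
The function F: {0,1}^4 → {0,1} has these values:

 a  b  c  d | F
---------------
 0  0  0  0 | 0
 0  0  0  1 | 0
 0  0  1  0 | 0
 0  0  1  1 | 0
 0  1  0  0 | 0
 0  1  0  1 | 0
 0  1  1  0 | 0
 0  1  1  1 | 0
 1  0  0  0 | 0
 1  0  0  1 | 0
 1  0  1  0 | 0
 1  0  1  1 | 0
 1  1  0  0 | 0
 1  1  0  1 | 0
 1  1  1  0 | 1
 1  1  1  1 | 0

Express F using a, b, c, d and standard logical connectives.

Only row (1,1,1,0) gives 1. That row's minterm a·b·c·¬d is F directly.

F(a, b, c, d) = ((a ∧ b) ∧ c) ∧ ¬d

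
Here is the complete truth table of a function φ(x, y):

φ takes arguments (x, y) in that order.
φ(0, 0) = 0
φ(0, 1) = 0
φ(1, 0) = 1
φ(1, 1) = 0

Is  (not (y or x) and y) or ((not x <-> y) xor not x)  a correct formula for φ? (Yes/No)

Check the formula against φ row by row:
  x=0, y=0: formula gives 1, but φ = 0 ✗
A single disagreement suffices: at (0,0) they differ, so the formula does not compute φ.

No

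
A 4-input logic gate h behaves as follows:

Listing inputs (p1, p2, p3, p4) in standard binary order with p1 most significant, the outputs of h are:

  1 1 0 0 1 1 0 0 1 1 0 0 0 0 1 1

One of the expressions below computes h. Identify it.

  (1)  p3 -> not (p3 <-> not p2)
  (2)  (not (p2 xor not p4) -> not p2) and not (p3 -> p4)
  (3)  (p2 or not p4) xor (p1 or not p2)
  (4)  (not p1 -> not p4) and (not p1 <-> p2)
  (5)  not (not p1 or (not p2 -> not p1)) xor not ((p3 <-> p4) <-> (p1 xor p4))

(1): at (0,1,1,0) it gives 1, but h = 0 — eliminated.
(2): at (0,0,0,0) it gives 0, but h = 1 — eliminated.
(3): at (0,0,0,0) it gives 0, but h = 1 — eliminated.
(4): at (0,0,0,0) it gives 0, but h = 1 — eliminated.
(5) is the remaining candidate, and it agrees with h on all 16 inputs.

5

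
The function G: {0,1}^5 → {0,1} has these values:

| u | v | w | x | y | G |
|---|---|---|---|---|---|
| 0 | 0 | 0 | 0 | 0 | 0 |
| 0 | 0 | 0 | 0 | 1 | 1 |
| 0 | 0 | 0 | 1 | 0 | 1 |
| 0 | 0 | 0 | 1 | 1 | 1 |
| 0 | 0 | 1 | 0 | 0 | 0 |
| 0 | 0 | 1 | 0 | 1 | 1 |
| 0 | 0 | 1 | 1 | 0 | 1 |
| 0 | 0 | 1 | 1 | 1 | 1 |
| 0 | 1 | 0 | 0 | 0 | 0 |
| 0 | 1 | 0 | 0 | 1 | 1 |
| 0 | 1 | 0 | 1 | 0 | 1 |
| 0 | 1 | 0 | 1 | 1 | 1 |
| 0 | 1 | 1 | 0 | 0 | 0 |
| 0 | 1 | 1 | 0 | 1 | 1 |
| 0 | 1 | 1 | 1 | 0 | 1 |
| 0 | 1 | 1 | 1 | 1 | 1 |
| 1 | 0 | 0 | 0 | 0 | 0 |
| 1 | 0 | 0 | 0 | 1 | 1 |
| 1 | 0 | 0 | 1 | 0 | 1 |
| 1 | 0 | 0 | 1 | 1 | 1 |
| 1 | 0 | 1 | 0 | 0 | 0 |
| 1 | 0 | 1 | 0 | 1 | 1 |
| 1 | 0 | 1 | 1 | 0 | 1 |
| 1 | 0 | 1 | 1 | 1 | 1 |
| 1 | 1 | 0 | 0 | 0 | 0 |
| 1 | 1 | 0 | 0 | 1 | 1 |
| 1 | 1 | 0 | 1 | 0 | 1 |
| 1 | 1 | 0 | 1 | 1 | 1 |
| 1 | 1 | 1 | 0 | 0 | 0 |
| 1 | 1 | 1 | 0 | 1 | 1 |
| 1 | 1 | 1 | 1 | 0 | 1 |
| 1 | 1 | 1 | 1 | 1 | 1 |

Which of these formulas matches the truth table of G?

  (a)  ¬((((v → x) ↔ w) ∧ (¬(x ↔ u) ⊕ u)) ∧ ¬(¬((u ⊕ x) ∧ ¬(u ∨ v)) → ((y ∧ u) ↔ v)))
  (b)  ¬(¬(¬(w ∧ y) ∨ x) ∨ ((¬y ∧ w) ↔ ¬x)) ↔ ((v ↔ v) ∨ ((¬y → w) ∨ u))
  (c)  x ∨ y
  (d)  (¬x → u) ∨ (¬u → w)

(a): at (0,0,0,0,0) it gives 1, but G = 0 — eliminated.
(b): at (0,0,0,0,0) it gives 1, but G = 0 — eliminated.
(d): at (0,0,0,0,1) it gives 0, but G = 1 — eliminated.
(c) is the remaining candidate, and it agrees with G on all 32 inputs.

c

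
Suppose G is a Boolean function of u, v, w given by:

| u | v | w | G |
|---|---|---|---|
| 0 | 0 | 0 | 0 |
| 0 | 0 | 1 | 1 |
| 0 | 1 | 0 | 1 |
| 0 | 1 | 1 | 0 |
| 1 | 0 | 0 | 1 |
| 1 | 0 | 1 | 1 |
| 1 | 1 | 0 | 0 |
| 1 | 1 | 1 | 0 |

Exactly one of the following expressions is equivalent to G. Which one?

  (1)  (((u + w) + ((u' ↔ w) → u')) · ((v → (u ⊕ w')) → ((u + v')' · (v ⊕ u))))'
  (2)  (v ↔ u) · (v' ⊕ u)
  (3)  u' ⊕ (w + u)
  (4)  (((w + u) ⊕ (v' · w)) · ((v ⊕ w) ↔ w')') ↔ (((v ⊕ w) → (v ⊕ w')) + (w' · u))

(1) disagrees with G on (0,0,0) (formula → 1, table → 0); rule it out.
(2) disagrees with G on (0,0,0) (formula → 1, table → 0); rule it out.
(3) disagrees with G on (0,0,0) (formula → 1, table → 0); rule it out.
(4) is the remaining candidate, and it agrees with G on all 8 inputs.

4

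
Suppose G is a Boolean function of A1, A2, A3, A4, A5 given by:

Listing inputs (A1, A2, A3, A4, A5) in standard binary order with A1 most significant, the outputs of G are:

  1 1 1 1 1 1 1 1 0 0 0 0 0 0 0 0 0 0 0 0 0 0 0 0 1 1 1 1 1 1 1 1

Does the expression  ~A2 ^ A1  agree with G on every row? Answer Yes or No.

Test each input against both G and the formula:
  A1=0, A2=0, A3=0, A4=0, A5=0: formula gives 1, G = 1 ✓
  A1=0, A2=0, A3=0, A4=0, A5=1: formula gives 1, G = 1 ✓
  A1=0, A2=0, A3=0, A4=1, A5=0: formula gives 1, G = 1 ✓
  A1=0, A2=0, A3=0, A4=1, A5=1: formula gives 1, G = 1 ✓
  … (the remaining 28 rows also agree.)
No disagreement on any input; they are logically equivalent.

Yes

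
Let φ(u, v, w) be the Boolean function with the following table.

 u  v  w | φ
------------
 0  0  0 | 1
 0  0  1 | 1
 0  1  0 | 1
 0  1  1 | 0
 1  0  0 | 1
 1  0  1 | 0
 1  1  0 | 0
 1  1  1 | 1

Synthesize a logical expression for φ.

φ(u, v, w) = ¬((((¬u ∧ v) ∧ w) ∨ ((u ∧ ¬v) ∧ w)) ∨ ((u ∧ v) ∧ ¬w))

There are just 3 zero rows: (0,1,1), (1,0,1), (1,1,0). Their minterms are ¬u·v·w, u·¬v·w, u·v·¬w; the OR of those covers precisely the 0-outputs, and negating it yields φ.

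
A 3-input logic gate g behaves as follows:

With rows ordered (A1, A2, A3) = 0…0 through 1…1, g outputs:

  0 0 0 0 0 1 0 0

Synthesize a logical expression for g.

g is 1 on exactly one input, (1,0,1), whose minterm is A1·¬A2·A3. So g is just that conjunction.

g(A1, A2, A3) = (A1 ∧ ¬A2) ∧ A3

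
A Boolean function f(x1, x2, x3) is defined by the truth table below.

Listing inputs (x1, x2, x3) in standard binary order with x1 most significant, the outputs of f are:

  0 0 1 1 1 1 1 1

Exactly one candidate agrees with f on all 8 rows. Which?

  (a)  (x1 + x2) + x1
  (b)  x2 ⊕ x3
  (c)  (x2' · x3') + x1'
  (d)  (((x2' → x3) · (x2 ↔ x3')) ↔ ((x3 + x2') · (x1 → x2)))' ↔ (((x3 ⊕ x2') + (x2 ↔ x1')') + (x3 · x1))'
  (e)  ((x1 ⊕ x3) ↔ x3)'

a

(b) disagrees with f on (0,0,1) (formula → 1, table → 0); rule it out.
(c) disagrees with f on (0,0,0) (formula → 1, table → 0); rule it out.
(d) disagrees with f on (0,0,1) (formula → 1, table → 0); rule it out.
(e) disagrees with f on (0,1,0) (formula → 0, table → 1); rule it out.
Only (a) survives; checking it on all 8 rows confirms it matches f.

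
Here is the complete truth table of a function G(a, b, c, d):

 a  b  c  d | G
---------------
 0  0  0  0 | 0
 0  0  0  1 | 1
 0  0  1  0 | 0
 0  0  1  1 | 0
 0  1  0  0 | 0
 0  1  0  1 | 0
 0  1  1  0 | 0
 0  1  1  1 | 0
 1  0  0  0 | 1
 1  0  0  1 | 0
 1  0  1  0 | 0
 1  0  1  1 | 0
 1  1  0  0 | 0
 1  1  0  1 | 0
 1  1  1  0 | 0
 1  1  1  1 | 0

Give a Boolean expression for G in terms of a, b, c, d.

G(a, b, c, d) = (((a' · b') · c') · d) + (((a · b') · c') · d')

G=1 on 2 inputs: (0,0,0,1), (1,0,0,0). Reading each as a conjunction of literals (¬a·¬b·¬c·d, a·¬b·¬c·¬d) and taking the OR gives the canonical DNF.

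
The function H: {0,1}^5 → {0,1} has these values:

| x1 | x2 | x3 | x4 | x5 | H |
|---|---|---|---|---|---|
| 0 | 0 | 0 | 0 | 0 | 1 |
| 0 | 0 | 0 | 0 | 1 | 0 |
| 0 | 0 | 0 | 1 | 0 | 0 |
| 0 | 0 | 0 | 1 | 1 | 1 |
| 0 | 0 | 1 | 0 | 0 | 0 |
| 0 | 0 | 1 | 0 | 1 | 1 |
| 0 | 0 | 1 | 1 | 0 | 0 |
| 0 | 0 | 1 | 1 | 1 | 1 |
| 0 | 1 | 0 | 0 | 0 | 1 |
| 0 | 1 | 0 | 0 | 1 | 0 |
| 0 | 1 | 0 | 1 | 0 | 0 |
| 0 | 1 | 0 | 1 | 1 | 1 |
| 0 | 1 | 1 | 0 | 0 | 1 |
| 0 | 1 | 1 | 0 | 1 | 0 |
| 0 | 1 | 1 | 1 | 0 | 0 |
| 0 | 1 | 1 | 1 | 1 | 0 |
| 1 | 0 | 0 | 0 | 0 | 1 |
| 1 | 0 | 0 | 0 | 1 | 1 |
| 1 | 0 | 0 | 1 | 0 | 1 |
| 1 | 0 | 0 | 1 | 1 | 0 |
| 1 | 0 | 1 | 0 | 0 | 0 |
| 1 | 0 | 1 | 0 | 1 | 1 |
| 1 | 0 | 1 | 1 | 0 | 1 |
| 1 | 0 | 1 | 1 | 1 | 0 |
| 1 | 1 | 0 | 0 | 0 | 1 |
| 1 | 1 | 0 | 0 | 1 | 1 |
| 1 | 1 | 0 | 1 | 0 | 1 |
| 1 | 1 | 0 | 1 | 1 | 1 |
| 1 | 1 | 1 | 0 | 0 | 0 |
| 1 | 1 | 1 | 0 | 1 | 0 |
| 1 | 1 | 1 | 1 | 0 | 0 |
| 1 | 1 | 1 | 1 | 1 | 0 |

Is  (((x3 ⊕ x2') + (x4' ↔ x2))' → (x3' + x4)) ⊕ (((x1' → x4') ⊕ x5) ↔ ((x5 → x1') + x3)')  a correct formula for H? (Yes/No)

Test each input against both H and the formula:
  x1=0, x2=0, x3=0, x4=0, x5=0: formula gives 1, H = 1 ✓
  x1=0, x2=0, x3=0, x4=0, x5=1: formula gives 0, H = 0 ✓
  x1=0, x2=0, x3=0, x4=1, x5=0: formula gives 0, H = 0 ✓
  x1=0, x2=0, x3=0, x4=1, x5=1: formula gives 1, H = 1 ✓
  …
  x1=0, x2=1, x3=1, x4=1, x5=1: formula gives 1, but H = 0 ✗
Row (0,1,1,1,1) is a counterexample, so the formula is not equivalent to H.

No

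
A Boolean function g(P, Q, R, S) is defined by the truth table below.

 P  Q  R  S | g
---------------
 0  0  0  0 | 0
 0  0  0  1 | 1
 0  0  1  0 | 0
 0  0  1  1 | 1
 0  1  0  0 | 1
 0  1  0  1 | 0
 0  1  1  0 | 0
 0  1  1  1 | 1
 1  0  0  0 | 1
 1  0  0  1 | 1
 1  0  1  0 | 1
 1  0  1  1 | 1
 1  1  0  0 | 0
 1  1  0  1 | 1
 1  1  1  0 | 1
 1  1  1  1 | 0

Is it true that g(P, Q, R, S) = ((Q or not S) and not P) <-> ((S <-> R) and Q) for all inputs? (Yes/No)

Evaluate ((Q or not S) and not P) <-> ((S <-> R) and Q) on each row and compare to g:
  P=0, Q=0, R=0, S=0: formula gives 0, g = 0 ✓
  P=0, Q=0, R=0, S=1: formula gives 1, g = 1 ✓
  P=0, Q=0, R=1, S=0: formula gives 0, g = 0 ✓
  P=0, Q=0, R=1, S=1: formula gives 1, g = 1 ✓
  … (the remaining 12 rows also agree.)
Every row agrees, so the formula is equivalent.

Yes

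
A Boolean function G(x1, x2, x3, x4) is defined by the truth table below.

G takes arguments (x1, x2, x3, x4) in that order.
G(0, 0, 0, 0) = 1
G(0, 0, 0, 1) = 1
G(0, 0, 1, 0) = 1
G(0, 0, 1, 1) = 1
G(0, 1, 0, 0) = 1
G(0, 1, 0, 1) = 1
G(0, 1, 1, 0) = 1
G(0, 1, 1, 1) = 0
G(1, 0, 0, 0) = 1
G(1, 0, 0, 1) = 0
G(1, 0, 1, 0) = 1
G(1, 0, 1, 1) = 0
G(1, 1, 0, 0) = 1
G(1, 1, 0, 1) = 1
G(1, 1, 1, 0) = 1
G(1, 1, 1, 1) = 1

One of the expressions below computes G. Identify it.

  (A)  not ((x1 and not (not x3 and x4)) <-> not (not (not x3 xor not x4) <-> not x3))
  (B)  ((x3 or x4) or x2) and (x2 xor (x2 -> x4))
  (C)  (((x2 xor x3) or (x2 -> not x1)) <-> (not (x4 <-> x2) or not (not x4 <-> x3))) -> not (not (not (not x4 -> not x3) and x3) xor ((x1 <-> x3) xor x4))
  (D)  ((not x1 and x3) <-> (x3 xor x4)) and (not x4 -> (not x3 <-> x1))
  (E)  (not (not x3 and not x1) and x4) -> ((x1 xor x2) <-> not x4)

(A): at (0,0,0,0) it gives 0, but G = 1 — eliminated.
(B): at (0,0,0,0) it gives 0, but G = 1 — eliminated.
(C): at (0,0,0,1) it gives 0, but G = 1 — eliminated.
(D): at (0,0,0,0) it gives 0, but G = 1 — eliminated.
(E) is the remaining candidate, and it agrees with G on all 16 inputs.

E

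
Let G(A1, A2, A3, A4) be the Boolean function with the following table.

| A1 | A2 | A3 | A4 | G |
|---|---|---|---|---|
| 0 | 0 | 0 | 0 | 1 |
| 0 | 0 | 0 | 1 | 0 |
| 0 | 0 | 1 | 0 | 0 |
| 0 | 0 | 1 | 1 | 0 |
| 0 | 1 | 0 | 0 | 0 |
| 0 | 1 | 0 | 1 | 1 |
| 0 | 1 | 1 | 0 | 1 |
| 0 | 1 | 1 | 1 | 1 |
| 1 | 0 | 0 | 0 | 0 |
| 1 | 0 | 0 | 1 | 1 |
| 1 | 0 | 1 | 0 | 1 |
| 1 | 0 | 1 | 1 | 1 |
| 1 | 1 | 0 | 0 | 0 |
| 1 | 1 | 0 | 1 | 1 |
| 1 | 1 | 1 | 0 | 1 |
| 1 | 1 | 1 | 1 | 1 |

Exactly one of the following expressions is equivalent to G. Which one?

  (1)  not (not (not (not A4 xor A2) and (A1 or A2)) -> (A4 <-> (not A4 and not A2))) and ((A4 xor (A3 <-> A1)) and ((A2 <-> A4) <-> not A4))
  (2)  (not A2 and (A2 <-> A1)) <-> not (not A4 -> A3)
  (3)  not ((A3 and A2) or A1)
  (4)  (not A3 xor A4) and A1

2

(1) disagrees with G on (0,0,1,1) (formula → 1, table → 0); rule it out.
(3) disagrees with G on (0,0,0,1) (formula → 1, table → 0); rule it out.
(4) disagrees with G on (0,0,0,0) (formula → 0, table → 1); rule it out.
That leaves (2). Evaluating it on every row reproduces the table of G exactly.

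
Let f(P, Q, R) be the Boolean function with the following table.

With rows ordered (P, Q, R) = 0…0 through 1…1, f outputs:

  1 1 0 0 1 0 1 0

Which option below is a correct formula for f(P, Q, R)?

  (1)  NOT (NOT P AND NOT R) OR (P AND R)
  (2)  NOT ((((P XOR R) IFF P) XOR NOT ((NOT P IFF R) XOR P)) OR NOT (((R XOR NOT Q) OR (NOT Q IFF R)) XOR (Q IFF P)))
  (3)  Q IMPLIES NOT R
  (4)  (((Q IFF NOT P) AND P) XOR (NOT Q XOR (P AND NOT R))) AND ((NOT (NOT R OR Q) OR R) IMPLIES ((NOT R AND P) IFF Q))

4

(1) fails at (0,0,0): the formula yields 0, f is 1.
(2) fails at (0,0,0): the formula yields 0, f is 1.
(3) fails at (0,1,0): the formula yields 1, f is 0.
Only (4) survives; checking it on all 8 rows confirms it matches f.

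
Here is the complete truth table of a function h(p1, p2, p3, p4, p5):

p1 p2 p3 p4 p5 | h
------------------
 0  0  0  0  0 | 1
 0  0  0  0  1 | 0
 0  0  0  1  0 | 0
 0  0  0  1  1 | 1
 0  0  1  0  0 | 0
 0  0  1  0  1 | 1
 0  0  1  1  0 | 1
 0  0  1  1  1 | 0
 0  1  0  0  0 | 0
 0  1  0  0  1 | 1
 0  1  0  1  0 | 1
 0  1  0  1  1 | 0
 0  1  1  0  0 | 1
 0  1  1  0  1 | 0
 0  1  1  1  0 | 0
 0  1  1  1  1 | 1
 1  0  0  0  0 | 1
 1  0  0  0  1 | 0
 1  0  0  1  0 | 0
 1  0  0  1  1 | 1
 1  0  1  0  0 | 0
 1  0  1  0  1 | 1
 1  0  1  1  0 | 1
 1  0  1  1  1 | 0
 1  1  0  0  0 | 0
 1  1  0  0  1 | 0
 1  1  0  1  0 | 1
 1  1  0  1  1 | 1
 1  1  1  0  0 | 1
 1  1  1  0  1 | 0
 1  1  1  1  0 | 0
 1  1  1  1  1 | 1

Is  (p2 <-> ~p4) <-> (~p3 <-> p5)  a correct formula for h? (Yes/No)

No

Test each input against both h and the formula:
  p1=0, p2=0, p3=0, p4=0, p5=0: formula gives 1, h = 1 ✓
  p1=0, p2=0, p3=0, p4=0, p5=1: formula gives 0, h = 0 ✓
  p1=0, p2=0, p3=0, p4=1, p5=0: formula gives 0, h = 0 ✓
  p1=0, p2=0, p3=0, p4=1, p5=1: formula gives 1, h = 1 ✓
  …
  p1=1, p2=1, p3=0, p4=0, p5=1: formula gives 1, but h = 0 ✗
A single disagreement suffices: at (1,1,0,0,1) they differ, so the formula does not compute h.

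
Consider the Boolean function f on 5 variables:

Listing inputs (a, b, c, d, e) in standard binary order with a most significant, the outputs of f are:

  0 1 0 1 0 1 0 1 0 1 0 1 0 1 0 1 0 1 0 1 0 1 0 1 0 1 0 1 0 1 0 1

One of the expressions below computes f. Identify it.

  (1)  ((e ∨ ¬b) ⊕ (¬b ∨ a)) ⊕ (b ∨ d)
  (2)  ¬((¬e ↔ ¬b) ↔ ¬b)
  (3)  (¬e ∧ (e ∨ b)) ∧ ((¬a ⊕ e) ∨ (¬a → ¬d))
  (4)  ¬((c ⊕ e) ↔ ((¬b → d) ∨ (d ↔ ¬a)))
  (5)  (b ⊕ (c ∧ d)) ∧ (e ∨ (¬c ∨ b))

(1) fails at (0,0,0,0,1): the formula yields 0, f is 1.
(3) fails at (0,0,0,0,1): the formula yields 0, f is 1.
(4) fails at (0,0,0,1,0): the formula yields 1, f is 0.
(5) fails at (0,0,0,0,1): the formula yields 0, f is 1.
(2) is the remaining candidate, and it agrees with f on all 32 inputs.

2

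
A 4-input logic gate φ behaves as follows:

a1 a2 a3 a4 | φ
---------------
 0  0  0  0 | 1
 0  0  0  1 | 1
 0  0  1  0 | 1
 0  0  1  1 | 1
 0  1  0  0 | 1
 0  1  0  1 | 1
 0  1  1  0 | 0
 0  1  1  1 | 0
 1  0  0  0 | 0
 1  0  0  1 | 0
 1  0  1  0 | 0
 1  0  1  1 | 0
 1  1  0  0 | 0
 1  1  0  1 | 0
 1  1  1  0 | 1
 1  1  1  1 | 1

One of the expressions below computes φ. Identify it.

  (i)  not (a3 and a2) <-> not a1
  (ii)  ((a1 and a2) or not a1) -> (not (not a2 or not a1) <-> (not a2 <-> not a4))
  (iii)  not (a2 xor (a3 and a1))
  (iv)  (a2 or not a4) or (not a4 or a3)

i

(ii) fails at (0,0,0,0): the formula yields 0, φ is 1.
(iii) fails at (0,1,0,0): the formula yields 0, φ is 1.
(iv) fails at (0,0,0,1): the formula yields 0, φ is 1.
Only (i) survives; checking it on all 16 rows confirms it matches φ.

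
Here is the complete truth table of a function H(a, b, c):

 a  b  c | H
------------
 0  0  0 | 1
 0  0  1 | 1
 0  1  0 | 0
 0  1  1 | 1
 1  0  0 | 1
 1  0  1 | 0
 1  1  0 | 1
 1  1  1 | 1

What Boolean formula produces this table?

The 0-rows are (0,1,0), (1,0,1). Take each as a conjunction (¬a·b·¬c, a·¬b·c), form their disjunction, and complement — that gives a formula that is 1 everywhere H is.

H(a, b, c) = ¬(((¬a ∧ b) ∧ ¬c) ∨ ((a ∧ ¬b) ∧ c))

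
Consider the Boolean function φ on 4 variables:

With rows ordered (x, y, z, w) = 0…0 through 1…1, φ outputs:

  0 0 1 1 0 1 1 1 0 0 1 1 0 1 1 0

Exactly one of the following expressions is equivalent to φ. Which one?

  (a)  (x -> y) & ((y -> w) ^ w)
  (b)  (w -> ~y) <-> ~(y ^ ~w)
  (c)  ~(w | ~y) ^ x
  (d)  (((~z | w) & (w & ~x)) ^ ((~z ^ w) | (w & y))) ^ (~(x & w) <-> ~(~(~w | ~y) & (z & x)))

d

(a) disagrees with φ on (0,0,0,0) (formula → 1, table → 0); rule it out.
(b) disagrees with φ on (0,0,0,1) (formula → 1, table → 0); rule it out.
(c) disagrees with φ on (0,0,1,0) (formula → 0, table → 1); rule it out.
Only (d) survives; checking it on all 16 rows confirms it matches φ.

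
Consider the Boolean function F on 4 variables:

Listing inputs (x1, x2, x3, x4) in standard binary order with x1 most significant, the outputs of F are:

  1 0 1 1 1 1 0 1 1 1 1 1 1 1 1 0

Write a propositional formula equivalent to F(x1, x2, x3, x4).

There are just 3 zero rows: (0,0,0,1), (0,1,1,0), (1,1,1,1). Their minterms are ¬x1·¬x2·¬x3·x4, ¬x1·x2·x3·¬x4, x1·x2·x3·x4; the OR of those covers precisely the 0-outputs, and negating it yields F.

F(x1, x2, x3, x4) = not (((((not x1 and not x2) and not x3) and x4) or (((not x1 and x2) and x3) and not x4)) or (((x1 and x2) and x3) and x4))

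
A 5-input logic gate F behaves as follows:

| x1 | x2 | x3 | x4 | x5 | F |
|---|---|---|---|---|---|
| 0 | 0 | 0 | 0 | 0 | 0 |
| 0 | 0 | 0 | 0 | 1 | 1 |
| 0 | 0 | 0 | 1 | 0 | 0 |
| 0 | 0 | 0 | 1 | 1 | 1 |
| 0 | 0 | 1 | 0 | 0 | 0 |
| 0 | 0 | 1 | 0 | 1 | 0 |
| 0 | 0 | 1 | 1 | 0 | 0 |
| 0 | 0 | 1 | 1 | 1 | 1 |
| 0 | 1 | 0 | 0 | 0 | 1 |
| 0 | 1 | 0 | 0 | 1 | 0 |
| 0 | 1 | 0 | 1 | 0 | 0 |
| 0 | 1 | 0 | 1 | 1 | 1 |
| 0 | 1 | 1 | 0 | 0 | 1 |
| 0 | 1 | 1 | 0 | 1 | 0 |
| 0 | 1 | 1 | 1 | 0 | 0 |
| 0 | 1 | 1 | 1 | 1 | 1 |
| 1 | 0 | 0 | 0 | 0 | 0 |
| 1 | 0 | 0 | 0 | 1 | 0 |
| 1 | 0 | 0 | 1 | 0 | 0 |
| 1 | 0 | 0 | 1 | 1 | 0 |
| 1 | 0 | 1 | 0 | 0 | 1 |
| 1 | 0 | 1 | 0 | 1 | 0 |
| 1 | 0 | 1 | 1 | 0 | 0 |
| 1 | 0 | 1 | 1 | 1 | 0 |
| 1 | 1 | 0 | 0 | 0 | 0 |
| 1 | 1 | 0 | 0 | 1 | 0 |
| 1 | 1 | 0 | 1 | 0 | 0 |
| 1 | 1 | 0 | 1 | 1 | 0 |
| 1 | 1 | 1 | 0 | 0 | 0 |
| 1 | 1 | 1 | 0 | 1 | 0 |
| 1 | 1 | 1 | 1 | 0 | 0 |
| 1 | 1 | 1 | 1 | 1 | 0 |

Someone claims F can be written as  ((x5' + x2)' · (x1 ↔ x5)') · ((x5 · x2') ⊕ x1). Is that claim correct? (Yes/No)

No

Test each input against both F and the formula:
  x1=0, x2=0, x3=0, x4=0, x5=0: formula gives 0, F = 0 ✓
  x1=0, x2=0, x3=0, x4=0, x5=1: formula gives 1, F = 1 ✓
  x1=0, x2=0, x3=0, x4=1, x5=0: formula gives 0, F = 0 ✓
  x1=0, x2=0, x3=0, x4=1, x5=1: formula gives 1, F = 1 ✓
  …
  x1=0, x2=0, x3=1, x4=0, x5=1: formula gives 1, but F = 0 ✗
A single disagreement suffices: at (0,0,1,0,1) they differ, so the formula does not compute F.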